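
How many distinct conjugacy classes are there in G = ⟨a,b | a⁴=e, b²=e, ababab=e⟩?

The conjugacy classes (representative and size) are:
  [e] (size 1), [a³] (size 6), [a²ba²b] (size 3), [aba³] (size 6), [ba³] (size 8).
Class equation: 1 + 6 + 3 + 6 + 8 = 24 = |G|. So G has 5 conjugacy classes.

Answer: 5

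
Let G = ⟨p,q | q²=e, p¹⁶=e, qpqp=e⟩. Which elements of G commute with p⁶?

⟨p⁶⟩ ⊆ C_G(p⁶) since powers of p⁶ commute with p⁶; so |C_G(p⁶)| ≥ |⟨p⁶⟩| = 8.
By orbit–stabilizer, |C_G(p⁶)| = |G| / |conj. class of p⁶| = 32 / 2 = 16.
The 16 elements commuting with p⁶ are {e, p, p², p³, p⁴, p⁵, p⁶, p⁷, p⁸, p⁹, p¹⁰, p¹¹, p¹², p¹³, p¹⁴, p¹⁵}.

Answer: {e, p, p², p³, p⁴, p⁵, p⁶, p⁷, p⁸, p⁹, p¹⁰, p¹¹, p¹², p¹³, p¹⁴, p¹⁵}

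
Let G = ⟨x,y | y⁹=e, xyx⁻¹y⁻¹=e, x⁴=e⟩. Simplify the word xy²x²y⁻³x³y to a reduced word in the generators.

Multiply left to right, reducing at each step:
  x · y² = xy²
  (xy²) · x² = x³y²
  (x³y²) · y⁻³ = x³y⁸
  (x³y⁸) · x³ = x²y⁸
  (x²y⁸) · y = x²

Answer: x²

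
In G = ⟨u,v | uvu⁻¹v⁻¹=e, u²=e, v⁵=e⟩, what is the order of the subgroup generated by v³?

|⟨v³⟩| equals the order of v³. Compute successive powers until reaching e:
  (v³)¹ = v³, (v³)² = v, (v³)³ = v⁴, (v³)⁴ = v², (v³)⁵ = e.
The smallest positive k with (v³)ᵏ = e is 5, so |⟨v³⟩| = 5.

Answer: 5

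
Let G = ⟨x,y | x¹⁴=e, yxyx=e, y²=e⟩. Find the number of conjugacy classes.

The conjugacy classes (representative and size) are:
  [e] (size 1), [x¹³] (size 2), [x²] (size 2), [x³] (size 2), [x¹⁰] (size 2), [x⁵] (size 2), [x⁸] (size 2), [x⁷] (size 1), [x⁶y] (size 7), [x⁹y] (size 7).
Class equation: 1 + 2 + 2 + 2 + 2 + 2 + 2 + 1 + 7 + 7 = 28 = |G|. So G has 10 conjugacy classes.

Answer: 10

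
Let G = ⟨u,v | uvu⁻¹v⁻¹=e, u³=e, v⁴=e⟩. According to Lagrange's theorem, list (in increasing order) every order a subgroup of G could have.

|G| = 12 = 2² · 3. By Lagrange's theorem the order of any subgroup divides 12; the divisors of 12 are 1, 2, 3, 4, 6, 12.

Answer: 1, 2, 3, 4, 6, 12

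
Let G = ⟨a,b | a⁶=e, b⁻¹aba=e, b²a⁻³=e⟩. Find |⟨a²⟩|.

|⟨a²⟩| equals the order of a². Compute successive powers until reaching e:
  (a²)¹ = a², (a²)² = a⁴, (a²)³ = e.
The smallest positive k with (a²)ᵏ = e is 3, so |⟨a²⟩| = 3.

Answer: 3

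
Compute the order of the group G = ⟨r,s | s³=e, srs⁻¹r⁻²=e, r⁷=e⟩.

Enumerate words in the generators, reducing via the relations: the distinct elements are
  {e, r, s, rs, r², r³, r⁴, r⁵, r⁶, s², rs², r²s, r³s, r⁴s, r⁵s, r⁶s, r²s², r³s², r⁴s², r⁵s², r⁶s²}.
No further products give new elements, so |G| = 21.

Answer: 21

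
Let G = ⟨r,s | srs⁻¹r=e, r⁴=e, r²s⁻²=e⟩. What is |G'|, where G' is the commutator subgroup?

G' = [G, G] is generated by all commutators. The generator-pair commutators are: [r, s] = r².
The subgroup they normally generate is {e, r²}, of order 2.
Check: |G/G'| = 8/2 = 4 is the order of the abelianisation.

Answer: 2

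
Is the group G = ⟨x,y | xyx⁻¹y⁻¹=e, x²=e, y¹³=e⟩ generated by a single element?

|G| = 26. The element xy has order 26 (its powers give 26 distinct elements), so ⟨xy⟩ = G and G is cyclic.

Answer: Yes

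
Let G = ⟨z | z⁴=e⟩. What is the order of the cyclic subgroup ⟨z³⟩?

|⟨z³⟩| equals the order of z³. Compute successive powers until reaching e:
  (z³)¹ = z³, (z³)² = z², (z³)³ = z, (z³)⁴ = e.
The smallest positive k with (z³)ᵏ = e is 4, so |⟨z³⟩| = 4.

Answer: 4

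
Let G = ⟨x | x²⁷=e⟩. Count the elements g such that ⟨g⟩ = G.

G is cyclic of order 27. An element generates G iff its order is 27, and a cyclic group of order 27 has exactly φ(27) = 18 such elements.

Answer: 18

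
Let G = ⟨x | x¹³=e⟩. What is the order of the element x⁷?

Compute successive powers until reaching e:
  (x⁷)¹ = x⁷, (x⁷)² = x, (x⁷)³ = x⁸, (x⁷)⁴ = x², (x⁷)⁵ = x⁹, (x⁷)⁶ = x³, (x⁷)⁷ = x¹⁰, (x⁷)⁸ = x⁴, (x⁷)⁹ = x¹¹, (x⁷)¹⁰ = x⁵, (x⁷)¹¹ = x¹², (x⁷)¹² = x⁶, (x⁷)¹³ = e.
The smallest positive k with (x⁷)ᵏ = e is 13.

Answer: 13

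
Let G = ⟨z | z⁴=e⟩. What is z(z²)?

Compute z · (z²) by multiplying left to right and reducing via the relations at each step:
  z · z² = z³

Answer: z³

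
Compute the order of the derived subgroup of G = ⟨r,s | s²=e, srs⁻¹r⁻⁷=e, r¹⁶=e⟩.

G' = [G, G] is generated by all commutators. The generator-pair commutators are: [r, s] = r¹⁰.
The subgroup they normally generate is {e, r², r⁴, r⁶, r⁸, r¹⁰, r¹², r¹⁴}, of order 8.
Check: |G/G'| = 32/8 = 4 is the order of the abelianisation.

Answer: 8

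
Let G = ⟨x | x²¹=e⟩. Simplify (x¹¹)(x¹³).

Compute (x¹¹) · (x¹³) by multiplying left to right and reducing via the relations at each step:
  (x¹¹) · x¹³ = x³

Answer: x³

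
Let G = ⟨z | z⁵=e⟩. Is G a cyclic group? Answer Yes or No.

|G| = 5. The element z has order 5 (its powers give 5 distinct elements), so ⟨z⟩ = G and G is cyclic.

Answer: Yes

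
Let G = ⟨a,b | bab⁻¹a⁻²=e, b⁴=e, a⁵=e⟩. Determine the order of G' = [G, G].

G' = [G, G] is generated by all commutators. The generator-pair commutators are: [a, b] = a⁴.
The subgroup they normally generate is {e, a, a², a³, a⁴}, of order 5.
Check: |G/G'| = 20/5 = 4 is the order of the abelianisation.

Answer: 5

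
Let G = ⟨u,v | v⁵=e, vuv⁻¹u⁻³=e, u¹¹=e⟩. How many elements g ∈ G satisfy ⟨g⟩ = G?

⟨g⟩ = G would require ord(g) = |G| = 55, but the maximum element order in G is 11 < 55. So G is not cyclic and no single element generates it: the count is 0.

Answer: 0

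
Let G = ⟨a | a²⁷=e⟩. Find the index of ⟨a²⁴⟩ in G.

First find ord(a²⁴) by computing successive powers:
  (a²⁴)¹ = a²⁴, (a²⁴)² = a²¹, (a²⁴)³ = a¹⁸, (a²⁴)⁴ = a¹⁵, (a²⁴)⁵ = a¹², (a²⁴)⁶ = a⁹, (a²⁴)⁷ = a⁶, (a²⁴)⁸ = a³, (a²⁴)⁹ = e.
So |⟨a²⁴⟩| = ord(a²⁴) = 9. With |G| = 27, by Lagrange [G : ⟨a²⁴⟩] = 27/9 = 3.

Answer: 3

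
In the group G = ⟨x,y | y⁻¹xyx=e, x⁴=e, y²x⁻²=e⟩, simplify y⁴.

Compute successive powers of y, reducing at each step:
  y²: y · y = x²
  y³: (x²) · y = y⁻¹
  y⁴: (y⁻¹) · y = e

Answer: e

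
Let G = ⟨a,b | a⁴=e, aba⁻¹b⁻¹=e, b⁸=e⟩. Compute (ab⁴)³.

Compute successive powers of (ab⁴), reducing at each step:
  (ab⁴)²: (ab⁴) · a = a²b⁴;   (a²b⁴) · b⁴ = a²
  (ab⁴)³: (a²) · a = a³;   (a³) · b⁴ = a³b⁴

Answer: a³b⁴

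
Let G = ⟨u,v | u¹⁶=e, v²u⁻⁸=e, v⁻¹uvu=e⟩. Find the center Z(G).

An element z ∈ Z(G) iff z commutes with every generator.
For example u⁸ is central: (u⁸)·u = u⁹ = u·(u⁸); (u⁸)·v = v⁻¹ = v·(u⁸).
Whereas u ∉ Z(G) since u·v = uv ≠ u⁷v⁻¹ = v·u.
Checking each of the 32 elements this way gives Z(G) = {e, u⁸}, of order 2.

Answer: {e, u⁸}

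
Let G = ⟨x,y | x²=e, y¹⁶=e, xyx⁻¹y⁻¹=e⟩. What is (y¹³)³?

Compute successive powers of (y¹³), reducing at each step:
  (y¹³)²: (y¹³) · y¹³ = y¹⁰
  (y¹³)³: (y¹⁰) · y¹³ = y⁷

Answer: y⁷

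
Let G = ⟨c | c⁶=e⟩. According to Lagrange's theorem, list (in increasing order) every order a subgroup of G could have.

|G| = 6 = 2 · 3. By Lagrange's theorem the order of any subgroup divides 6; the divisors of 6 are 1, 2, 3, 6.

Answer: 1, 2, 3, 6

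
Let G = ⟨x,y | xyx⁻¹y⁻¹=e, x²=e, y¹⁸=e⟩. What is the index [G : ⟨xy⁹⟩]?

First find ord(xy⁹) by computing successive powers:
  (xy⁹)¹ = xy⁹, (xy⁹)² = e.
So |⟨xy⁹⟩| = ord(xy⁹) = 2. With |G| = 36, by Lagrange [G : ⟨xy⁹⟩] = 36/2 = 18.

Answer: 18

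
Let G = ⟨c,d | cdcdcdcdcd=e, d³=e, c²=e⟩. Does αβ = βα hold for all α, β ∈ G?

c·d = cd but d·c = dc, so c·d ≠ d·c and G is not abelian.

Answer: No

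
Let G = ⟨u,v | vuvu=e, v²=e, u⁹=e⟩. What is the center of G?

An element z ∈ Z(G) iff z commutes with every generator.
For example e is central: e·u = u = u·e; e·v = v = v·e.
Whereas u ∉ Z(G) since u·v = uv ≠ u⁸v = v·u.
Checking each of the 18 elements this way gives Z(G) = {e}, of order 1.

Answer: {e}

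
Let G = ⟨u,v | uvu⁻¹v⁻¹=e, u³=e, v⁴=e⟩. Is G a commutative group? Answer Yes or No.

Each pair of generators commutes: u·v = uv = v·u. Since the generators pairwise commute, every element of G commutes with every other, so G is abelian.

Answer: Yes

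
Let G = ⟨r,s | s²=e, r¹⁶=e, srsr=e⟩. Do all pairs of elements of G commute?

r·s = rs but s·r = r¹⁵s, so r·s ≠ s·r and G is not abelian.

Answer: No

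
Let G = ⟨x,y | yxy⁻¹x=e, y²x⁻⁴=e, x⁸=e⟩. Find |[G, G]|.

G' = [G, G] is generated by all commutators. The generator-pair commutators are: [x, y] = x².
The subgroup they normally generate is {e, x², x⁴, x⁶}, of order 4.
Check: |G/G'| = 16/4 = 4 is the order of the abelianisation.

Answer: 4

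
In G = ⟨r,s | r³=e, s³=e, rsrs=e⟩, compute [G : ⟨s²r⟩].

First find ord(s²r) by computing successive powers:
  (s²r)¹ = s²r, (s²r)² = r²s, (s²r)³ = e.
So |⟨s²r⟩| = ord(s²r) = 3. With |G| = 12, by Lagrange [G : ⟨s²r⟩] = 12/3 = 4.

Answer: 4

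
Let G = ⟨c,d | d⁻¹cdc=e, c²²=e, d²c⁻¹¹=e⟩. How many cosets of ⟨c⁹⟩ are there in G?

First find ord(c⁹) by computing successive powers:
  (c⁹)¹ = c⁹, (c⁹)² = c¹⁸, (c⁹)³ = c⁵, (c⁹)⁴ = c¹⁴, (c⁹)⁵ = c, (c⁹)⁶ = c¹⁰, (c⁹)⁷ = c¹⁹, (c⁹)⁸ = c⁶, (c⁹)⁹ = c¹⁵, (c⁹)¹⁰ = c², (c⁹)¹¹ = c¹¹, (c⁹)¹² = c²⁰, (c⁹)¹³ = c⁷, (c⁹)¹⁴ = c¹⁶, (c⁹)¹⁵ = c³, (c⁹)¹⁶ = c¹², (c⁹)¹⁷ = c²¹, (c⁹)¹⁸ = c⁸, (c⁹)¹⁹ = c¹⁷, (c⁹)²⁰ = c⁴, (c⁹)²¹ = c¹³, (c⁹)²² = e.
So |⟨c⁹⟩| = ord(c⁹) = 22. With |G| = 44, by Lagrange [G : ⟨c⁹⟩] = 44/22 = 2.

Answer: 2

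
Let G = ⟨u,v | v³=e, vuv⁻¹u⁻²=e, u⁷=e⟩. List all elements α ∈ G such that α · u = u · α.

⟨u⟩ ⊆ C_G(u) since powers of u commute with u; so |C_G(u)| ≥ |⟨u⟩| = 7.
By orbit–stabilizer, |C_G(u)| = |G| / |conj. class of u| = 21 / 3 = 7.
The 7 elements commuting with u are {e, u, u², u³, u⁴, u⁵, u⁶}.

Answer: {e, u, u², u³, u⁴, u⁵, u⁶}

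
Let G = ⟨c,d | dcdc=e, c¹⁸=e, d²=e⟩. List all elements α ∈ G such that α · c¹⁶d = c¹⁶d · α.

⟨c¹⁶d⟩ ⊆ C_G(c¹⁶d) since powers of c¹⁶d commute with c¹⁶d; so |C_G(c¹⁶d)| ≥ |⟨c¹⁶d⟩| = 2.
By orbit–stabilizer, |C_G(c¹⁶d)| = |G| / |conj. class of c¹⁶d| = 36 / 9 = 4.
The 4 elements commuting with c¹⁶d are {e, c⁹, c⁷d, c¹⁶d}.

Answer: {e, c⁹, c⁷d, c¹⁶d}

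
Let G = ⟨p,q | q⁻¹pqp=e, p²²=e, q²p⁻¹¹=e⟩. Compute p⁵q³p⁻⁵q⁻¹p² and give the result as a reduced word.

Multiply left to right, reducing at each step:
  (p⁵) · q³ = p⁵q⁻¹
  (p⁵q⁻¹) · p⁻⁵ = p¹⁰q⁻¹
  (p¹⁰q⁻¹) · q⁻¹ = p²¹
  (p²¹) · p² = p

Answer: p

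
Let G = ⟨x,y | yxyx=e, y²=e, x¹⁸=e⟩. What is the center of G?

An element z ∈ Z(G) iff z commutes with every generator.
For example x⁹ is central: (x⁹)·x = x¹⁰ = x·(x⁹); (x⁹)·y = x⁹y = y·(x⁹).
Whereas x ∉ Z(G) since x·y = xy ≠ x¹⁷y = y·x.
Checking each of the 36 elements this way gives Z(G) = {e, x⁹}, of order 2.

Answer: {e, x⁹}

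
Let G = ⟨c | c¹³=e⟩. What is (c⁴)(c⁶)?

Compute (c⁴) · (c⁶) by multiplying left to right and reducing via the relations at each step:
  (c⁴) · c⁶ = c¹⁰

Answer: c¹⁰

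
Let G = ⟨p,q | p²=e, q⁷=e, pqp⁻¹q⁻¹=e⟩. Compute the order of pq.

Compute successive powers until reaching e:
  (pq)¹ = pq, (pq)² = q², (pq)³ = pq³, (pq)⁴ = q⁴, (pq)⁵ = pq⁵, (pq)⁶ = q⁶, (pq)⁷ = p, (pq)⁸ = q, (pq)⁹ = pq², (pq)¹⁰ = q³, (pq)¹¹ = pq⁴, (pq)¹² = q⁵, (pq)¹³ = pq⁶, (pq)¹⁴ = e.
The smallest positive k with (pq)ᵏ = e is 14.

Answer: 14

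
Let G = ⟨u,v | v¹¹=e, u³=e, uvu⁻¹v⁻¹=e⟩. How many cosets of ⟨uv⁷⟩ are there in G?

First find ord(uv⁷) by computing successive powers:
  (uv⁷)¹ = uv⁷, (uv⁷)² = u²v³, (uv⁷)³ = v¹⁰, (uv⁷)⁴ = uv⁶, (uv⁷)⁵ = u²v², (uv⁷)⁶ = v⁹, (uv⁷)⁷ = uv⁵, (uv⁷)⁸ = u²v, (uv⁷)⁹ = v⁸, (uv⁷)¹⁰ = uv⁴, (uv⁷)¹¹ = u², (uv⁷)¹² = v⁷, (uv⁷)¹³ = uv³, (uv⁷)¹⁴ = u²v¹⁰, (uv⁷)¹⁵ = v⁶, (uv⁷)¹⁶ = uv², (uv⁷)¹⁷ = u²v⁹, (uv⁷)¹⁸ = v⁵, (uv⁷)¹⁹ = uv, (uv⁷)²⁰ = u²v⁸, (uv⁷)²¹ = v⁴, (uv⁷)²² = u, (uv⁷)²³ = u²v⁷, (uv⁷)²⁴ = v³, (uv⁷)²⁵ = uv¹⁰, (uv⁷)²⁶ = u²v⁶, (uv⁷)²⁷ = v², (uv⁷)²⁸ = uv⁹, (uv⁷)²⁹ = u²v⁵, (uv⁷)³⁰ = v, (uv⁷)³¹ = uv⁸, (uv⁷)³² = u²v⁴, (uv⁷)³³ = e.
So |⟨uv⁷⟩| = ord(uv⁷) = 33. With |G| = 33, by Lagrange [G : ⟨uv⁷⟩] = 33/33 = 1.

Answer: 1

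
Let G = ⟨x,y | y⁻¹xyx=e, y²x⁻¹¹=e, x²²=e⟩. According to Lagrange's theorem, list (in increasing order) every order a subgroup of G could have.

|G| = 44 = 2² · 11. By Lagrange's theorem the order of any subgroup divides 44; the divisors of 44 are 1, 2, 4, 11, 22, 44.

Answer: 1, 2, 4, 11, 22, 44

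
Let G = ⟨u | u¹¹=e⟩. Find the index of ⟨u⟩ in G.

First find ord(u) by computing successive powers:
  u¹ = u, u² = u², u³ = u³, u⁴ = u⁴, u⁵ = u⁵, u⁶ = u⁶, u⁷ = u⁷, u⁸ = u⁸, u⁹ = u⁹, u¹⁰ = u¹⁰, u¹¹ = e.
So |⟨u⟩| = ord(u) = 11. With |G| = 11, by Lagrange [G : ⟨u⟩] = 11/11 = 1.

Answer: 1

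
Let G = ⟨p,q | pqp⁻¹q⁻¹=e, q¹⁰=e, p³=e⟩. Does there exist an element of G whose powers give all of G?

|G| = 30. The element pq has order 30 (its powers give 30 distinct elements), so ⟨pq⟩ = G and G is cyclic.

Answer: Yes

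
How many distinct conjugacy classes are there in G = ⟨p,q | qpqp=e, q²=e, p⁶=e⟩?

The conjugacy classes (representative and size) are:
  [e] (size 1), [p⁵] (size 2), [p⁴] (size 2), [p³] (size 1), [q] (size 3), [p³q] (size 3).
Class equation: 1 + 2 + 2 + 1 + 3 + 3 = 12 = |G|. So G has 6 conjugacy classes.

Answer: 6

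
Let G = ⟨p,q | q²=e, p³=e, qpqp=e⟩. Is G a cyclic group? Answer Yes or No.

Every cyclic group is abelian. But p·q = pq while q·p = p²q, so p·q ≠ q·p and G is not abelian. Hence G is not cyclic.

Answer: No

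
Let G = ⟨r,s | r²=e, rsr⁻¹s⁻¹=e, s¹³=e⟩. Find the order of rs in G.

Compute successive powers until reaching e:
  (rs)¹ = rs, (rs)² = s², (rs)³ = rs³, (rs)⁴ = s⁴, (rs)⁵ = rs⁵, (rs)⁶ = s⁶, (rs)⁷ = rs⁷, (rs)⁸ = s⁸, (rs)⁹ = rs⁹, (rs)¹⁰ = s¹⁰, (rs)¹¹ = rs¹¹, (rs)¹² = s¹², (rs)¹³ = r, (rs)¹⁴ = s, (rs)¹⁵ = rs², (rs)¹⁶ = s³, (rs)¹⁷ = rs⁴, (rs)¹⁸ = s⁵, (rs)¹⁹ = rs⁶, (rs)²⁰ = s⁷, (rs)²¹ = rs⁸, (rs)²² = s⁹, (rs)²³ = rs¹⁰, (rs)²⁴ = s¹¹, (rs)²⁵ = rs¹², (rs)²⁶ = e.
The smallest positive k with (rs)ᵏ = e is 26.

Answer: 26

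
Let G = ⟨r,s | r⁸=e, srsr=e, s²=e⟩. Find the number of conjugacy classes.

The conjugacy classes (representative and size) are:
  [e] (size 1), [r] (size 2), [r⁶] (size 2), [r³] (size 2), [r⁴] (size 1), [s] (size 4), [r⁵s] (size 4).
Class equation: 1 + 2 + 2 + 2 + 1 + 4 + 4 = 16 = |G|. So G has 7 conjugacy classes.

Answer: 7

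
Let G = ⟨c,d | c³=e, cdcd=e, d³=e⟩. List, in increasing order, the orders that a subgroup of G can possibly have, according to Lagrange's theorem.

|G| = 12 = 2² · 3. By Lagrange's theorem the order of any subgroup divides 12; the divisors of 12 are 1, 2, 3, 4, 6, 12.

Answer: 1, 2, 3, 4, 6, 12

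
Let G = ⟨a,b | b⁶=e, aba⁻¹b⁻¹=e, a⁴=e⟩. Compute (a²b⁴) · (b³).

Compute (a²b⁴) · (b³) by multiplying left to right and reducing via the relations at each step:
  (a²b⁴) · b³ = a²b

Answer: a²b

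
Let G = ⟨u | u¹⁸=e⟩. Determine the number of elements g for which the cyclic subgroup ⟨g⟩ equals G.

G is cyclic of order 18. An element generates G iff its order is 18, and a cyclic group of order 18 has exactly φ(18) = 6 such elements.

Answer: 6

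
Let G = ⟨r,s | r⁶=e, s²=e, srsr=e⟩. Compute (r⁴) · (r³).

Compute (r⁴) · (r³) by multiplying left to right and reducing via the relations at each step:
  (r⁴) · r³ = r

Answer: r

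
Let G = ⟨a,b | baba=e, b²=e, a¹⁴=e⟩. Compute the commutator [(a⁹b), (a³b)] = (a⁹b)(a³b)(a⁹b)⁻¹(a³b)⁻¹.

[(a⁹b), (a³b)] = (a⁹b)·(a³b)·(a⁹b)⁻¹·(a³b)⁻¹.
  (a⁹b) · (a³b) = a⁶
  (a⁶) · (a⁹b) = ab
  (ab) · (a³b) = a¹²

Answer: a¹²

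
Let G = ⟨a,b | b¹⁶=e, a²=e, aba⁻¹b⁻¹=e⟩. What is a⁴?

Compute successive powers of a, reducing at each step:
  a²: a · a = e
  a³: e · a = a
  a⁴: a · a = e

Answer: e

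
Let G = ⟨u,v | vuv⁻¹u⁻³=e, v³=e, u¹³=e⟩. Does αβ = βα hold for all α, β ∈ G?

u·v = uv but v·u = u³v, so u·v ≠ v·u and G is not abelian.

Answer: No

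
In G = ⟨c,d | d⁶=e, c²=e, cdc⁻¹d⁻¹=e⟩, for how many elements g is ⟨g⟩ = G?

⟨g⟩ = G would require ord(g) = |G| = 12, but the maximum element order in G is 6 < 12. So G is not cyclic and no single element generates it: the count is 0.

Answer: 0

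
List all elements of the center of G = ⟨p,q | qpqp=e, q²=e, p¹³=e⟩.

An element z ∈ Z(G) iff z commutes with every generator.
For example e is central: e·p = p = p·e; e·q = q = q·e.
Whereas p ∉ Z(G) since p·q = pq ≠ p¹²q = q·p.
Checking each of the 26 elements this way gives Z(G) = {e}, of order 1.

Answer: {e}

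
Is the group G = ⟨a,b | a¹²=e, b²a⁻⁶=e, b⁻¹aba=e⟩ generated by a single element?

Every cyclic group is abelian. But a·b = ab while b·a = a⁵b⁻¹, so a·b ≠ b·a and G is not abelian. Hence G is not cyclic.

Answer: No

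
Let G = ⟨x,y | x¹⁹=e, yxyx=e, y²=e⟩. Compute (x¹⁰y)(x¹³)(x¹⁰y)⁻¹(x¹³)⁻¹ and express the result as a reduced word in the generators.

[(x¹⁰y), (x¹³)] = (x¹⁰y)·(x¹³)·(x¹⁰y)⁻¹·(x¹³)⁻¹.
  (x¹⁰y) · (x¹³) = x¹⁶y
  (x¹⁶y) · (x¹⁰y) = x⁶
  (x⁶) · (x⁶) = x¹²

Answer: x¹²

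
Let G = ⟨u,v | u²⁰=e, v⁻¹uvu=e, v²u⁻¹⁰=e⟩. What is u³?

Compute successive powers of u, reducing at each step:
  u²: u · u = u²
  u³: (u²) · u = u³

Answer: u³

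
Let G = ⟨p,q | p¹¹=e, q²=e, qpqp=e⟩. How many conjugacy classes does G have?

The conjugacy classes (representative and size) are:
  [e] (size 1), [p¹⁰] (size 2), [p²] (size 2), [p³] (size 2), [p⁷] (size 2), [p⁶] (size 2), [p²q] (size 11).
Class equation: 1 + 2 + 2 + 2 + 2 + 2 + 11 = 22 = |G|. So G has 7 conjugacy classes.

Answer: 7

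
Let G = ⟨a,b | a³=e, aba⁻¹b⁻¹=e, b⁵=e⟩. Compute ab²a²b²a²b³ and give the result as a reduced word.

Multiply left to right, reducing at each step:
  a · b² = ab²
  (ab²) · a² = b²
  (b²) · b² = b⁴
  (b⁴) · a² = a²b⁴
  (a²b⁴) · b³ = a²b²

Answer: a²b²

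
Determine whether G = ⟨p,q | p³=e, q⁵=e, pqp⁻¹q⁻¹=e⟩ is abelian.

Each pair of generators commutes: p·q = pq = q·p. Since the generators pairwise commute, every element of G commutes with every other, so G is abelian.

Answer: Yes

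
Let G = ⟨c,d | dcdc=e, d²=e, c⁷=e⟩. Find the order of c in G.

Compute successive powers until reaching e:
  c¹ = c, c² = c², c³ = c³, c⁴ = c⁴, c⁵ = c⁵, c⁶ = c⁶, c⁷ = e.
The smallest positive k with cᵏ = e is 7.

Answer: 7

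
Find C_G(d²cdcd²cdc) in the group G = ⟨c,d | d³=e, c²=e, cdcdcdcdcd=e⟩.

⟨d²cdcd²cdc⟩ ⊆ C_G(d²cdcd²cdc) since powers of d²cdcd²cdc commute with d²cdcd²cdc; so |C_G(d²cdcd²cdc)| ≥ |⟨d²cdcd²cdc⟩| = 5.
By orbit–stabilizer, |C_G(d²cdcd²cdc)| = |G| / |conj. class of d²cdcd²cdc| = 60 / 12 = 5.
The 5 elements commuting with d²cdcd²cdc are {e, d²cdc, cd²cd, d²cdcd²cdc, cd²cdcd²cd}.

Answer: {e, d²cdc, cd²cd, d²cdcd²cdc, cd²cdcd²cd}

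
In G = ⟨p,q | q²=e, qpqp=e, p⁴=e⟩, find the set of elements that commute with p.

⟨p⟩ ⊆ C_G(p) since powers of p commute with p; so |C_G(p)| ≥ |⟨p⟩| = 4.
By orbit–stabilizer, |C_G(p)| = |G| / |conj. class of p| = 8 / 2 = 4.
The 4 elements commuting with p are {e, p, p², p³}.

Answer: {e, p, p², p³}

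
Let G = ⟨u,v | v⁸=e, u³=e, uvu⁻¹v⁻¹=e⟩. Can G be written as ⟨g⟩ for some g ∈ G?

|G| = 24. The element uv has order 24 (its powers give 24 distinct elements), so ⟨uv⟩ = G and G is cyclic.

Answer: Yes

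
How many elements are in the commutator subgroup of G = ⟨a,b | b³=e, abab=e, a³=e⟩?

G' = [G, G] is generated by all commutators. The generator-pair commutators are: [a, b] = ab²a.
The subgroup they normally generate is {e, ab, a²b², ab²a}, of order 4.
Check: |G/G'| = 12/4 = 3 is the order of the abelianisation.

Answer: 4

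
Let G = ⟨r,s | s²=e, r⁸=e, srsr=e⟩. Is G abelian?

r·s = rs but s·r = r⁷s, so r·s ≠ s·r and G is not abelian.

Answer: No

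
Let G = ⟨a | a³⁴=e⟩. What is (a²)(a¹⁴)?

Compute (a²) · (a¹⁴) by multiplying left to right and reducing via the relations at each step:
  (a²) · a¹⁴ = a¹⁶

Answer: a¹⁶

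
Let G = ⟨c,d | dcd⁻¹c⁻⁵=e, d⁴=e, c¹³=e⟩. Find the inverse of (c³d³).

The order of (c³d³) is 4 (smallest k with (c³d³)ᵏ = e), so (c³d³)⁻¹ = (c³d³)³ = c¹¹d.
Check: (c³d³) · (c¹¹d) → (c³d³) · c¹¹ = d³;   (d³) · d = e, giving e as required.

Answer: c¹¹d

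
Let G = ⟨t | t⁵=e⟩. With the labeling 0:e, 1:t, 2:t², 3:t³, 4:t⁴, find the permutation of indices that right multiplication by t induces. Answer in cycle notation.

(0 1 2 3 4)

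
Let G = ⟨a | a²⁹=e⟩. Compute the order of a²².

Compute successive powers until reaching e:
  (a²²)¹ = a²², (a²²)² = a¹⁵, (a²²)³ = a⁸, (a²²)⁴ = a, (a²²)⁵ = a²³, (a²²)⁶ = a¹⁶, (a²²)⁷ = a⁹, (a²²)⁸ = a², (a²²)⁹ = a²⁴, (a²²)¹⁰ = a¹⁷, (a²²)¹¹ = a¹⁰, (a²²)¹² = a³, (a²²)¹³ = a²⁵, (a²²)¹⁴ = a¹⁸, (a²²)¹⁵ = a¹¹, (a²²)¹⁶ = a⁴, (a²²)¹⁷ = a²⁶, (a²²)¹⁸ = a¹⁹, (a²²)¹⁹ = a¹², (a²²)²⁰ = a⁵, (a²²)²¹ = a²⁷, (a²²)²² = a²⁰, (a²²)²³ = a¹³, (a²²)²⁴ = a⁶, (a²²)²⁵ = a²⁸, (a²²)²⁶ = a²¹, (a²²)²⁷ = a¹⁴, (a²²)²⁸ = a⁷, (a²²)²⁹ = e.
The smallest positive k with (a²²)ᵏ = e is 29.

Answer: 29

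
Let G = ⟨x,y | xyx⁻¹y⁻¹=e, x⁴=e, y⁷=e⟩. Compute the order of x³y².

Compute successive powers until reaching e:
  (x³y²)¹ = x³y², (x³y²)² = x²y⁴, (x³y²)³ = xy⁶, (x³y²)⁴ = y, (x³y²)⁵ = x³y³, (x³y²)⁶ = x²y⁵, (x³y²)⁷ = x, (x³y²)⁸ = y², (x³y²)⁹ = x³y⁴, (x³y²)¹⁰ = x²y⁶, (x³y²)¹¹ = xy, (x³y²)¹² = y³, (x³y²)¹³ = x³y⁵, (x³y²)¹⁴ = x², (x³y²)¹⁵ = xy², (x³y²)¹⁶ = y⁴, (x³y²)¹⁷ = x³y⁶, (x³y²)¹⁸ = x²y, (x³y²)¹⁹ = xy³, (x³y²)²⁰ = y⁵, (x³y²)²¹ = x³, (x³y²)²² = x²y², (x³y²)²³ = xy⁴, (x³y²)²⁴ = y⁶, (x³y²)²⁵ = x³y, (x³y²)²⁶ = x²y³, (x³y²)²⁷ = xy⁵, (x³y²)²⁸ = e.
The smallest positive k with (x³y²)ᵏ = e is 28.

Answer: 28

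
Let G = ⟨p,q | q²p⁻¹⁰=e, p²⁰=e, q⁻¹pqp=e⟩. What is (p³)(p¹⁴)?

Compute (p³) · (p¹⁴) by multiplying left to right and reducing via the relations at each step:
  (p³) · p¹⁴ = p¹⁷

Answer: p¹⁷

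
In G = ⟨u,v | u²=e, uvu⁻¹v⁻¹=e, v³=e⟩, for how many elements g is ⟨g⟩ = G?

G is cyclic of order 6. An element generates G iff its order is 6, and a cyclic group of order 6 has exactly φ(6) = 2 such elements.

Answer: 2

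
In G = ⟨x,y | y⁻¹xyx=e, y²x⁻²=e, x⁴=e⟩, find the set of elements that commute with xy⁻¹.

⟨xy⁻¹⟩ ⊆ C_G(xy⁻¹) since powers of xy⁻¹ commute with xy⁻¹; so |C_G(xy⁻¹)| ≥ |⟨xy⁻¹⟩| = 4.
By orbit–stabilizer, |C_G(xy⁻¹)| = |G| / |conj. class of xy⁻¹| = 8 / 2 = 4.
The 4 elements commuting with xy⁻¹ are {e, x², xy, xy⁻¹}.

Answer: {e, x², xy, xy⁻¹}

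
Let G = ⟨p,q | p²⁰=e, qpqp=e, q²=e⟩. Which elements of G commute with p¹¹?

⟨p¹¹⟩ ⊆ C_G(p¹¹) since powers of p¹¹ commute with p¹¹; so |C_G(p¹¹)| ≥ |⟨p¹¹⟩| = 20.
By orbit–stabilizer, |C_G(p¹¹)| = |G| / |conj. class of p¹¹| = 40 / 2 = 20.
The 20 elements commuting with p¹¹ are {e, p, p², p³, p⁴, p⁵, p⁶, p⁷, p⁸, p⁹, p¹⁰, p¹¹, p¹², p¹³, p¹⁴, p¹⁵, p¹⁶, p¹⁷, p¹⁸, p¹⁹}.

Answer: {e, p, p², p³, p⁴, p⁵, p⁶, p⁷, p⁸, p⁹, p¹⁰, p¹¹, p¹², p¹³, p¹⁴, p¹⁵, p¹⁶, p¹⁷, p¹⁸, p¹⁹}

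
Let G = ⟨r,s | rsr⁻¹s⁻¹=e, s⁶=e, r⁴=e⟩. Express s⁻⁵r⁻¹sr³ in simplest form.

Multiply left to right, reducing at each step:
  s · r⁻¹ = r³s
  (r³s) · s = r³s²
  (r³s²) · r³ = r²s²

Answer: r²s²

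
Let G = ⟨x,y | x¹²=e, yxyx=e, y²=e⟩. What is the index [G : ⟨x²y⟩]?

First find ord(x²y) by computing successive powers:
  (x²y)¹ = x²y, (x²y)² = e.
So |⟨x²y⟩| = ord(x²y) = 2. With |G| = 24, by Lagrange [G : ⟨x²y⟩] = 24/2 = 12.

Answer: 12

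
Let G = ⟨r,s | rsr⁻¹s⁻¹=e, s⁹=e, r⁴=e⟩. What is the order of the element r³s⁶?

Compute successive powers until reaching e:
  (r³s⁶)¹ = r³s⁶, (r³s⁶)² = r²s³, (r³s⁶)³ = r, (r³s⁶)⁴ = s⁶, (r³s⁶)⁵ = r³s³, (r³s⁶)⁶ = r², (r³s⁶)⁷ = rs⁶, (r³s⁶)⁸ = s³, (r³s⁶)⁹ = r³, (r³s⁶)¹⁰ = r²s⁶, (r³s⁶)¹¹ = rs³, (r³s⁶)¹² = e.
The smallest positive k with (r³s⁶)ᵏ = e is 12.

Answer: 12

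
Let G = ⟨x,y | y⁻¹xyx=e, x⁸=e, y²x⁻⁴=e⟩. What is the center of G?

An element z ∈ Z(G) iff z commutes with every generator.
For example x⁴ is central: (x⁴)·x = x⁵ = x·(x⁴); (x⁴)·y = y⁻¹ = y·(x⁴).
Whereas x ∉ Z(G) since x·y = xy ≠ x³y⁻¹ = y·x.
Checking each of the 16 elements this way gives Z(G) = {e, x⁴}, of order 2.

Answer: {e, x⁴}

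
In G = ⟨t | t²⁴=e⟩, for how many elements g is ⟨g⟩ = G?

G is cyclic of order 24. An element generates G iff its order is 24, and a cyclic group of order 24 has exactly φ(24) = 8 such elements.

Answer: 8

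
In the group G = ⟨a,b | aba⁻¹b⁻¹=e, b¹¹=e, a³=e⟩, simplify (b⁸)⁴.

Compute successive powers of (b⁸), reducing at each step:
  (b⁸)²: (b⁸) · b⁸ = b⁵
  (b⁸)³: (b⁵) · b⁸ = b²
  (b⁸)⁴: (b²) · b⁸ = b¹⁰

Answer: b¹⁰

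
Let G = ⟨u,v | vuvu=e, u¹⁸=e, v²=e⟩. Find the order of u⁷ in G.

Compute successive powers until reaching e:
  (u⁷)¹ = u⁷, (u⁷)² = u¹⁴, (u⁷)³ = u³, (u⁷)⁴ = u¹⁰, (u⁷)⁵ = u¹⁷, (u⁷)⁶ = u⁶, (u⁷)⁷ = u¹³, (u⁷)⁸ = u², (u⁷)⁹ = u⁹, (u⁷)¹⁰ = u¹⁶, (u⁷)¹¹ = u⁵, (u⁷)¹² = u¹², (u⁷)¹³ = u, (u⁷)¹⁴ = u⁸, (u⁷)¹⁵ = u¹⁵, (u⁷)¹⁶ = u⁴, (u⁷)¹⁷ = u¹¹, (u⁷)¹⁸ = e.
The smallest positive k with (u⁷)ᵏ = e is 18.

Answer: 18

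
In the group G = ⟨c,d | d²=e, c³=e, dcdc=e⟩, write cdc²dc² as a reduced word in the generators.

Multiply left to right, reducing at each step:
  c · d = cd
  (cd) · c² = c²d
  (c²d) · d = c²
  (c²) · c² = c

Answer: c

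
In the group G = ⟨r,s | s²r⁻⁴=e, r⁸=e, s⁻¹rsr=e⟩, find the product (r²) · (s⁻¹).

Compute (r²) · (s⁻¹) by multiplying left to right and reducing via the relations at each step:
  (r²) · s⁻¹ = r²s⁻¹

Answer: r²s⁻¹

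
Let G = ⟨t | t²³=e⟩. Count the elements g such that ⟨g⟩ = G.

G is cyclic of order 23. An element generates G iff its order is 23, and a cyclic group of order 23 has exactly φ(23) = 22 such elements.

Answer: 22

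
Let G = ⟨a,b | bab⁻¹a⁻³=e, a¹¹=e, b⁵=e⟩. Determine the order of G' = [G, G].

G' = [G, G] is generated by all commutators. The generator-pair commutators are: [a, b] = a⁹.
The subgroup they normally generate is {e, a, a², a³, a⁴, a⁵, a⁶, a⁷, a⁸, a⁹, a¹⁰}, of order 11.
Check: |G/G'| = 55/11 = 5 is the order of the abelianisation.

Answer: 11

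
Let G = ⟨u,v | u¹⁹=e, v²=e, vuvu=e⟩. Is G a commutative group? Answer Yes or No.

u·v = uv but v·u = u¹⁸v, so u·v ≠ v·u and G is not abelian.

Answer: No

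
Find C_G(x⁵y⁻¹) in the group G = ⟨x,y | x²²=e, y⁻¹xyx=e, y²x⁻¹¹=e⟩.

⟨x⁵y⁻¹⟩ ⊆ C_G(x⁵y⁻¹) since powers of x⁵y⁻¹ commute with x⁵y⁻¹; so |C_G(x⁵y⁻¹)| ≥ |⟨x⁵y⁻¹⟩| = 4.
By orbit–stabilizer, |C_G(x⁵y⁻¹)| = |G| / |conj. class of x⁵y⁻¹| = 44 / 11 = 4.
The 4 elements commuting with x⁵y⁻¹ are {e, x¹¹, x⁵y, x⁵y⁻¹}.

Answer: {e, x¹¹, x⁵y, x⁵y⁻¹}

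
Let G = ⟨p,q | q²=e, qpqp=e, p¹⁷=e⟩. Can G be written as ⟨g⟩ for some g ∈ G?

Every cyclic group is abelian. But p·q = pq while q·p = p¹⁶q, so p·q ≠ q·p and G is not abelian. Hence G is not cyclic.

Answer: No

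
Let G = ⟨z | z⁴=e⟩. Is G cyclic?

|G| = 4. The element z has order 4 (its powers give 4 distinct elements), so ⟨z⟩ = G and G is cyclic.

Answer: Yes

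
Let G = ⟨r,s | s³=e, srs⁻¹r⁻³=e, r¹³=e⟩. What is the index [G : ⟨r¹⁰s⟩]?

First find ord(r¹⁰s) by computing successive powers:
  (r¹⁰s)¹ = r¹⁰s, (r¹⁰s)² = rs², (r¹⁰s)³ = e.
So |⟨r¹⁰s⟩| = ord(r¹⁰s) = 3. With |G| = 39, by Lagrange [G : ⟨r¹⁰s⟩] = 39/3 = 13.

Answer: 13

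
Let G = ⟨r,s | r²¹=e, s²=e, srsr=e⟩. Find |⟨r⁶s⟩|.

|⟨r⁶s⟩| equals the order of r⁶s. Compute successive powers until reaching e:
  (r⁶s)¹ = r⁶s, (r⁶s)² = e.
The smallest positive k with (r⁶s)ᵏ = e is 2, so |⟨r⁶s⟩| = 2.

Answer: 2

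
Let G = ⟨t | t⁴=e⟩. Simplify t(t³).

Compute t · (t³) by multiplying left to right and reducing via the relations at each step:
  t · t³ = e

Answer: e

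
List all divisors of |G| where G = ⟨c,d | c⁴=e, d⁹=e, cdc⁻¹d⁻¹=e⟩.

|G| = 36 = 2² · 3². By Lagrange's theorem the order of any subgroup divides 36; the divisors of 36 are 1, 2, 3, 4, 6, 9, 12, 18, 36.

Answer: 1, 2, 3, 4, 6, 9, 12, 18, 36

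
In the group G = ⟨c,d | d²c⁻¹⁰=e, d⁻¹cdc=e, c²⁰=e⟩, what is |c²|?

Compute successive powers until reaching e:
  (c²)¹ = c², (c²)² = c⁴, (c²)³ = c⁶, (c²)⁴ = c⁸, (c²)⁵ = c¹⁰, (c²)⁶ = c¹², (c²)⁷ = c¹⁴, (c²)⁸ = c¹⁶, (c²)⁹ = c¹⁸, (c²)¹⁰ = e.
The smallest positive k with (c²)ᵏ = e is 10.

Answer: 10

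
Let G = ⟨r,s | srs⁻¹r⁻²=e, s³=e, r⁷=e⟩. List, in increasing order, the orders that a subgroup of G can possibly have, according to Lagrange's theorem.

|G| = 21 = 3 · 7. By Lagrange's theorem the order of any subgroup divides 21; the divisors of 21 are 1, 3, 7, 21.

Answer: 1, 3, 7, 21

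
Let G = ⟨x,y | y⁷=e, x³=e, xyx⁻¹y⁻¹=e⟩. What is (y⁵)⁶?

Compute successive powers of (y⁵), reducing at each step:
  (y⁵)²: (y⁵) · y⁵ = y³
  (y⁵)³: (y³) · y⁵ = y
  (y⁵)⁴: y · y⁵ = y⁶
  (y⁵)⁵: (y⁶) · y⁵ = y⁴
  (y⁵)⁶: (y⁴) · y⁵ = y²

Answer: y²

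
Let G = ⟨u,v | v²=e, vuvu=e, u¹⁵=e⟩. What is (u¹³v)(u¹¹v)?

Compute (u¹³v) · (u¹¹v) by multiplying left to right and reducing via the relations at each step:
  (u¹³v) · u¹¹ = u²v
  (u²v) · v = u²

Answer: u²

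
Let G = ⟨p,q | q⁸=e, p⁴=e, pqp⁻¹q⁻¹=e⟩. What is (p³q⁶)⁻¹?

The order of (p³q⁶) is 4 (smallest k with (p³q⁶)ᵏ = e), so (p³q⁶)⁻¹ = (p³q⁶)³ = pq².
Check: (p³q⁶) · (pq²) → (p³q⁶) · p = q⁶;   (q⁶) · q² = e, giving e as required.

Answer: pq²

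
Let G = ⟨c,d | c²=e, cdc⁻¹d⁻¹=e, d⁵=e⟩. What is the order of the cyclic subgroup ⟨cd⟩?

|⟨cd⟩| equals the order of cd. Compute successive powers until reaching e:
  (cd)¹ = cd, (cd)² = d², (cd)³ = cd³, (cd)⁴ = d⁴, (cd)⁵ = c, (cd)⁶ = d, (cd)⁷ = cd², (cd)⁸ = d³, (cd)⁹ = cd⁴, (cd)¹⁰ = e.
The smallest positive k with (cd)ᵏ = e is 10, so |⟨cd⟩| = 10.

Answer: 10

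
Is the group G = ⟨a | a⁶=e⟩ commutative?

G has a single generator, so G is cyclic and hence abelian.

Answer: Yes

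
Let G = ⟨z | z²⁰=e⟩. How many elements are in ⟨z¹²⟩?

|⟨z¹²⟩| equals the order of z¹². Compute successive powers until reaching e:
  (z¹²)¹ = z¹², (z¹²)² = z⁴, (z¹²)³ = z¹⁶, (z¹²)⁴ = z⁸, (z¹²)⁵ = e.
The smallest positive k with (z¹²)ᵏ = e is 5, so |⟨z¹²⟩| = 5.

Answer: 5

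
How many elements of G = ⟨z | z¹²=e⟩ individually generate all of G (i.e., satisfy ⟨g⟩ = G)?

G is cyclic of order 12. An element generates G iff its order is 12, and a cyclic group of order 12 has exactly φ(12) = 4 such elements.

Answer: 4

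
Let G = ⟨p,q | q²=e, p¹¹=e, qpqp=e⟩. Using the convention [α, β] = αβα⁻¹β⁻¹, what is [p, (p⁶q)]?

[p, (p⁶q)] = p·(p⁶q)·p⁻¹·(p⁶q)⁻¹.
  p · (p⁶q) = p⁷q
  (p⁷q) · (p¹⁰) = p⁸q
  (p⁸q) · (p⁶q) = p²

Answer: p²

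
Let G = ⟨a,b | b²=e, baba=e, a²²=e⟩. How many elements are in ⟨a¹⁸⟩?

|⟨a¹⁸⟩| equals the order of a¹⁸. Compute successive powers until reaching e:
  (a¹⁸)¹ = a¹⁸, (a¹⁸)² = a¹⁴, (a¹⁸)³ = a¹⁰, (a¹⁸)⁴ = a⁶, (a¹⁸)⁵ = a², (a¹⁸)⁶ = a²⁰, (a¹⁸)⁷ = a¹⁶, (a¹⁸)⁸ = a¹², (a¹⁸)⁹ = a⁸, (a¹⁸)¹⁰ = a⁴, (a¹⁸)¹¹ = e.
The smallest positive k with (a¹⁸)ᵏ = e is 11, so |⟨a¹⁸⟩| = 11.

Answer: 11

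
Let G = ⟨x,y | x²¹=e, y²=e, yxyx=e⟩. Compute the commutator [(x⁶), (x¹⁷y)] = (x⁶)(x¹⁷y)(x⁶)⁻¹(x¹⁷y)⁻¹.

[(x⁶), (x¹⁷y)] = (x⁶)·(x¹⁷y)·(x⁶)⁻¹·(x¹⁷y)⁻¹.
  (x⁶) · (x¹⁷y) = x²y
  (x²y) · (x¹⁵) = x⁸y
  (x⁸y) · (x¹⁷y) = x¹²

Answer: x¹²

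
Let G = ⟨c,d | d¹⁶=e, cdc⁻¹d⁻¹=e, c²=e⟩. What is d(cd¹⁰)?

Compute d · (cd¹⁰) by multiplying left to right and reducing via the relations at each step:
  d · c = cd
  (cd) · d¹⁰ = cd¹¹

Answer: cd¹¹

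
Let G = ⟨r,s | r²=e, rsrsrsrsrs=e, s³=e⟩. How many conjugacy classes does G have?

The conjugacy classes (representative and size) are:
  [e] (size 1), [rsrs²rsrs²r] (size 15), [srsrs²r] (size 20), [rs²rs²r] (size 12), [s²rsrs²] (size 12).
Class equation: 1 + 15 + 20 + 12 + 12 = 60 = |G|. So G has 5 conjugacy classes.

Answer: 5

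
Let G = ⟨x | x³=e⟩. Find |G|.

G is generated by a single element, so G is cyclic. The relator gives x³ = e and no smaller power is forced to be e, so the 3 powers {e, x, x²} are distinct. Hence |G| = 3.

Answer: 3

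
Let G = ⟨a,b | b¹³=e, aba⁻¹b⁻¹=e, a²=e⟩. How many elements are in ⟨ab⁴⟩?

|⟨ab⁴⟩| equals the order of ab⁴. Compute successive powers until reaching e:
  (ab⁴)¹ = ab⁴, (ab⁴)² = b⁸, (ab⁴)³ = ab¹², (ab⁴)⁴ = b³, (ab⁴)⁵ = ab⁷, (ab⁴)⁶ = b¹¹, (ab⁴)⁷ = ab², (ab⁴)⁸ = b⁶, (ab⁴)⁹ = ab¹⁰, (ab⁴)¹⁰ = b, (ab⁴)¹¹ = ab⁵, (ab⁴)¹² = b⁹, (ab⁴)¹³ = a, (ab⁴)¹⁴ = b⁴, (ab⁴)¹⁵ = ab⁸, (ab⁴)¹⁶ = b¹², (ab⁴)¹⁷ = ab³, (ab⁴)¹⁸ = b⁷, (ab⁴)¹⁹ = ab¹¹, (ab⁴)²⁰ = b², (ab⁴)²¹ = ab⁶, (ab⁴)²² = b¹⁰, (ab⁴)²³ = ab, (ab⁴)²⁴ = b⁵, (ab⁴)²⁵ = ab⁹, (ab⁴)²⁶ = e.
The smallest positive k with (ab⁴)ᵏ = e is 26, so |⟨ab⁴⟩| = 26.

Answer: 26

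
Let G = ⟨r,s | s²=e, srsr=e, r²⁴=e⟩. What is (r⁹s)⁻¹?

The order of (r⁹s) is 2 (smallest k with (r⁹s)ᵏ = e), so (r⁹s)⁻¹ = (r⁹s)¹ = r⁹s.
Check: (r⁹s) · (r⁹s) → (r⁹s) · r⁹ = s;   s · s = e, giving e as required.

Answer: r⁹s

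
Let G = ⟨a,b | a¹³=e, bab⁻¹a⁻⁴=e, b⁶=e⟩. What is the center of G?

An element z ∈ Z(G) iff z commutes with every generator.
For example e is central: e·a = a = a·e; e·b = b = b·e.
Whereas a ∉ Z(G) since a·b = ab ≠ a⁴b = b·a.
Checking each of the 78 elements this way gives Z(G) = {e}, of order 1.

Answer: {e}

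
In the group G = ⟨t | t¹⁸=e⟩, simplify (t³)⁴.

Compute successive powers of (t³), reducing at each step:
  (t³)²: (t³) · t³ = t⁶
  (t³)³: (t⁶) · t³ = t⁹
  (t³)⁴: (t⁹) · t³ = t¹²

Answer: t¹²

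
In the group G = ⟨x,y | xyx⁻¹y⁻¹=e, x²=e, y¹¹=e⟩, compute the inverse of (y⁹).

The order of (y⁹) is 11 (smallest k with (y⁹)ᵏ = e), so (y⁹)⁻¹ = (y⁹)¹⁰ = y².
Check: (y⁹) · (y²) → (y⁹) · y² = e, giving e as required.

Answer: y²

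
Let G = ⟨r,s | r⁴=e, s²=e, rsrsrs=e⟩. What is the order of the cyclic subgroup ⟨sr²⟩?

|⟨sr²⟩| equals the order of sr². Compute successive powers until reaching e:
  (sr²)¹ = sr², (sr²)² = r²sr²s, (sr²)³ = r²s, (sr²)⁴ = e.
The smallest positive k with (sr²)ᵏ = e is 4, so |⟨sr²⟩| = 4.

Answer: 4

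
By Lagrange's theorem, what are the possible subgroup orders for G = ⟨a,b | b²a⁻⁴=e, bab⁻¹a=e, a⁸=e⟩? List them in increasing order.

|G| = 16 = 2⁴. By Lagrange's theorem the order of any subgroup divides 16; the divisors of 16 are 1, 2, 4, 8, 16.

Answer: 1, 2, 4, 8, 16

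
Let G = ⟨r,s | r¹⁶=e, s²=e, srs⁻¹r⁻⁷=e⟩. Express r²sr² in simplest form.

Multiply left to right, reducing at each step:
  (r²) · s = r²s
  (r²s) · r² = s

Answer: s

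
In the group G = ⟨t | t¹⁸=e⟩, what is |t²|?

Compute successive powers until reaching e:
  (t²)¹ = t², (t²)² = t⁴, (t²)³ = t⁶, (t²)⁴ = t⁸, (t²)⁵ = t¹⁰, (t²)⁶ = t¹², (t²)⁷ = t¹⁴, (t²)⁸ = t¹⁶, (t²)⁹ = e.
The smallest positive k with (t²)ᵏ = e is 9.

Answer: 9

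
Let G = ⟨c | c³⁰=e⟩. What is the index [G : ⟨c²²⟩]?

First find ord(c²²) by computing successive powers:
  (c²²)¹ = c²², (c²²)² = c¹⁴, (c²²)³ = c⁶, (c²²)⁴ = c²⁸, (c²²)⁵ = c²⁰, (c²²)⁶ = c¹², (c²²)⁷ = c⁴, (c²²)⁸ = c²⁶, (c²²)⁹ = c¹⁸, (c²²)¹⁰ = c¹⁰, (c²²)¹¹ = c², (c²²)¹² = c²⁴, (c²²)¹³ = c¹⁶, (c²²)¹⁴ = c⁸, (c²²)¹⁵ = e.
So |⟨c²²⟩| = ord(c²²) = 15. With |G| = 30, by Lagrange [G : ⟨c²²⟩] = 30/15 = 2.

Answer: 2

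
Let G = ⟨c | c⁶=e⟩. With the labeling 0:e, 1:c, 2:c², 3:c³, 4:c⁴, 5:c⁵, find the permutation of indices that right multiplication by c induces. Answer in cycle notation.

(0 1 2 3 4 5)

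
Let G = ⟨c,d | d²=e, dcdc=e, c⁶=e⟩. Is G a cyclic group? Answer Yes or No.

Every cyclic group is abelian. But c·d = cd while d·c = c⁵d, so c·d ≠ d·c and G is not abelian. Hence G is not cyclic.

Answer: No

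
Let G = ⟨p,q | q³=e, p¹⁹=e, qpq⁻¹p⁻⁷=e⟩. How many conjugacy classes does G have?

The conjugacy classes (representative and size) are:
  [e] (size 1), [p¹¹] (size 3), [p¹⁴] (size 3), [p⁶] (size 3), [p¹⁷] (size 3), [p¹²] (size 3), [p¹⁰] (size 3), [p²q] (size 19), [p¹⁸q²] (size 19).
Class equation: 1 + 3 + 3 + 3 + 3 + 3 + 3 + 19 + 19 = 57 = |G|. So G has 9 conjugacy classes.

Answer: 9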